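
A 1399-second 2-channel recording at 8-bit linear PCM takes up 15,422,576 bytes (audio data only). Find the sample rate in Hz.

5,512 Hz

Bytes = sample_rate × seconds × bytes_per_sample × channels.
sample_rate = 15,422,576 / (1,399 × 1 × 2) = 15,422,576 / 2,798 = 5,512 Hz.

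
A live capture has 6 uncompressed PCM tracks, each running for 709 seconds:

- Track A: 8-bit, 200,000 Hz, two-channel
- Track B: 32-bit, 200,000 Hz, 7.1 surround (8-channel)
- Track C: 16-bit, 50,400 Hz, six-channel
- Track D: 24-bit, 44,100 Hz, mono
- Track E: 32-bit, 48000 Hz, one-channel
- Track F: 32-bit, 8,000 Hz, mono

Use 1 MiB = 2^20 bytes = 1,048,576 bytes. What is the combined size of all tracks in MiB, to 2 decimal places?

Track A: 200,000 × 709 × 1 × 2 = 283,600,000 bytes.
Track B: 200,000 × 709 × 4 × 8 = 4,537,600,000 bytes.
Track C: 50,400 × 709 × 2 × 6 = 428,803,200 bytes.
Track D: 44,100 × 709 × 3 × 1 = 93,800,700 bytes.
Track E: 48,000 × 709 × 4 × 1 = 136,128,000 bytes.
Track F: 8,000 × 709 × 4 × 1 = 22,688,000 bytes.
Total = 5,502,619,900 bytes = 5247.71 MiB.

5247.71 MiB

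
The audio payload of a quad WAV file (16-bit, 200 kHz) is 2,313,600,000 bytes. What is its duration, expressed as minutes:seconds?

Byte rate = 200,000 × 2 × 4 = 1,600,000 bytes/s.
Duration = 2,313,600,000 / 1,600,000 = 1,446 s.
1,446 s = 24:06.

24:06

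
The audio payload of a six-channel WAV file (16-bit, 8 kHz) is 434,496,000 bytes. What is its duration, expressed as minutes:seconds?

75:26

Byte rate = 8,000 × 2 × 6 = 96,000 bytes/s.
Duration = 434,496,000 / 96,000 = 4,526 s.
4,526 s = 75:26.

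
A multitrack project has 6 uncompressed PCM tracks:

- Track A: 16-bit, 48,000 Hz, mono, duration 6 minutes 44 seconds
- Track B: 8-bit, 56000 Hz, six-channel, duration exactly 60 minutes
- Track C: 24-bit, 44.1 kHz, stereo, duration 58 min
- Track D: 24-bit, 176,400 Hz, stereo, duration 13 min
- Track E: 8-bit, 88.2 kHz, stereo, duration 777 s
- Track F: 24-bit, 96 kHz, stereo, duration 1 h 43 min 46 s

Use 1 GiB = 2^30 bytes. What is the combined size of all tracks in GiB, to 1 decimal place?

Track A: 6 minutes 44 seconds = 404 s; 48,000 × 404 × 2 × 1 = 38,784,000 bytes.
Track B: exactly 60 minutes = 3,600 s; 56,000 × 3,600 × 1 × 6 = 1,209,600,000 bytes.
Track C: 58 min = 3,480 s; 44,100 × 3,480 × 3 × 2 = 920,808,000 bytes.
Track D: 13 min = 780 s; 176,400 × 780 × 3 × 2 = 825,552,000 bytes.
Track E: 88,200 × 777 × 1 × 2 = 137,062,800 bytes.
Track F: 1 h 43 min 46 s = 6,226 s; 96,000 × 6,226 × 3 × 2 = 3,586,176,000 bytes.
Total = 6,717,982,800 bytes = 6.3 GiB.

6.3 GiB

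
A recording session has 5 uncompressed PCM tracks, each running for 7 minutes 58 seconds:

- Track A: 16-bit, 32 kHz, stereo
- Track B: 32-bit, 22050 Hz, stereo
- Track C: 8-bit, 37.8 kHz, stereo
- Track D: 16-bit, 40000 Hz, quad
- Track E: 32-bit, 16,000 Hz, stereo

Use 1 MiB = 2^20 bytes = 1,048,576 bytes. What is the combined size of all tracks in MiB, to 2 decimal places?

7 minutes 58 seconds = 478 s.
Track A: 32,000 × 478 × 2 × 2 = 61,184,000 bytes.
Track B: 22,050 × 478 × 4 × 2 = 84,319,200 bytes.
Track C: 37,800 × 478 × 1 × 2 = 36,136,800 bytes.
Track D: 40,000 × 478 × 2 × 4 = 152,960,000 bytes.
Track E: 16,000 × 478 × 4 × 2 = 61,184,000 bytes.
Total = 395,784,000 bytes = 377.45 MiB.

377.45 MiB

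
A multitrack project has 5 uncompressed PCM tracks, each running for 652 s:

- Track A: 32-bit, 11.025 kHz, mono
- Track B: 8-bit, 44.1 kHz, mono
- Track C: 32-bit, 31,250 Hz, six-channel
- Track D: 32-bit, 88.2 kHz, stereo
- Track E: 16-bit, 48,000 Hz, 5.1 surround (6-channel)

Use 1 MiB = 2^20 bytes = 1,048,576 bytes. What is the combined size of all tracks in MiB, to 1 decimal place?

Track A: 11,025 × 652 × 4 × 1 = 28,753,200 bytes.
Track B: 44,100 × 652 × 1 × 1 = 28,753,200 bytes.
Track C: 31,250 × 652 × 4 × 6 = 489,000,000 bytes.
Track D: 88,200 × 652 × 4 × 2 = 460,051,200 bytes.
Track E: 48,000 × 652 × 2 × 6 = 375,552,000 bytes.
Total = 1,382,109,600 bytes = 1318.1 MiB.

1318.1 MiB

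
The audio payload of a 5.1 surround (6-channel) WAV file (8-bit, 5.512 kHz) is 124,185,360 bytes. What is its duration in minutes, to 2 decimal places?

Byte rate = 5,512 × 1 × 6 = 33,072 bytes/s.
Duration = 124,185,360 / 33,072 = 3,755 s.
3,755 s / 60 = 62.58 minutes.

62.58 minutes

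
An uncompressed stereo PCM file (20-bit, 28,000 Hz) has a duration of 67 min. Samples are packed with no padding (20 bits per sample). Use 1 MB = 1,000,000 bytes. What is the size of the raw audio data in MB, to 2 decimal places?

Duration = 67 min = 4,020 s.
Bits = 28,000 × 4,020 × 20 × 2 = 4,502,400,000 bits = 562,800,000 bytes.
562,800,000 / 1,000,000 = 562.80 MB.

562.80 MB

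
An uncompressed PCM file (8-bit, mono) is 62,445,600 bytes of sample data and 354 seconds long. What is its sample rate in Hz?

Bytes = sample_rate × seconds × bytes_per_sample × channels.
sample_rate = 62,445,600 / (354 × 1 × 1) = 62,445,600 / 354 = 176,400 Hz.

176,400 Hz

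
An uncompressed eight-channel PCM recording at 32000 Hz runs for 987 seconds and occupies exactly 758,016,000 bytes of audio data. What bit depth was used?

Bytes per sample = 758,016,000 / (32,000 × 987 × 8) = 758,016,000 / 252,672,000 = 3.
Bit depth = 3 × 8 = 24 bits.

24 bits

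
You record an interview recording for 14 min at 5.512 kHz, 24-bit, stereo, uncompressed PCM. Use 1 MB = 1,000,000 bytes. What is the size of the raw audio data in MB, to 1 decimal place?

Duration = 14 min = 840 s.
Bytes = 5,512 samples/s × 840 s × 3 bytes/sample × 2 ch = 27,780,480 bytes.
27,780,480 / 1,000,000 = 27.8 MB.

27.8 MB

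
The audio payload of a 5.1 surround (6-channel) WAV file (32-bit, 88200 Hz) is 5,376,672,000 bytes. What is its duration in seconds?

Byte rate = 88,200 × 4 × 6 = 2,116,800 bytes/s.
Duration = 5,376,672,000 / 2,116,800 = 2,540 s.

2,540 seconds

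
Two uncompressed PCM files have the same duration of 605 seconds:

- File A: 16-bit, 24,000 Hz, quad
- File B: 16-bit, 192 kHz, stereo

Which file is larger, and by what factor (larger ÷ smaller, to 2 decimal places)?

File A: 24,000 × 2 × 4 = 192,000 bytes/s.
File B: 192,000 × 2 × 2 = 768,000 bytes/s.
File B is larger; ratio = 464,640,000 / 116,160,000 = 4.00.

File B, by a factor of 4.00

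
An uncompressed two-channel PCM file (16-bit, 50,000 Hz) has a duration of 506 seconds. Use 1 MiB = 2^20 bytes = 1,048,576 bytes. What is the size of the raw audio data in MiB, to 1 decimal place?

Bytes = 50,000 samples/s × 506 s × 2 bytes/sample × 2 ch = 101,200,000 bytes.
101,200,000 / 1,048,576 = 96.5 MiB.

96.5 MiB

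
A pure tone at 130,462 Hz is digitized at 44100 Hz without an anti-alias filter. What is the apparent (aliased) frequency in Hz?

1,838 Hz

Nyquist = 44,100/2 = 22,050 Hz; 130,462 Hz exceeds it.
Alias = |130,462 − 3×44,100| = |130,462 − 132,300| = 1,838 Hz.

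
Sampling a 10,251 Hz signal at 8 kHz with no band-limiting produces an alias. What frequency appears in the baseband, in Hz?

Nyquist = 8,000/2 = 4,000 Hz; 10,251 Hz exceeds it.
Alias = |10,251 − 1×8,000| = |10,251 − 8,000| = 2,251 Hz.

2,251 Hz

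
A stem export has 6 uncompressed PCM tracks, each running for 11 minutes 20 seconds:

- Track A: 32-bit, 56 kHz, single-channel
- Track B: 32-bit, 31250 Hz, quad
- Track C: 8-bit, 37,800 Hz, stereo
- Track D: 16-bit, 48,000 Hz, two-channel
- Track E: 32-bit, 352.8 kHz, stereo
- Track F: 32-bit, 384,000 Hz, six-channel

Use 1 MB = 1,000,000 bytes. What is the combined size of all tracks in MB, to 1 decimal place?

11 minutes 20 seconds = 680 s.
Track A: 56,000 × 680 × 4 × 1 = 152,320,000 bytes.
Track B: 31,250 × 680 × 4 × 4 = 340,000,000 bytes.
Track C: 37,800 × 680 × 1 × 2 = 51,408,000 bytes.
Track D: 48,000 × 680 × 2 × 2 = 130,560,000 bytes.
Track E: 352,800 × 680 × 4 × 2 = 1,919,232,000 bytes.
Track F: 384,000 × 680 × 4 × 6 = 6,266,880,000 bytes.
Total = 8,860,400,000 bytes = 8860.4 MB.

8860.4 MB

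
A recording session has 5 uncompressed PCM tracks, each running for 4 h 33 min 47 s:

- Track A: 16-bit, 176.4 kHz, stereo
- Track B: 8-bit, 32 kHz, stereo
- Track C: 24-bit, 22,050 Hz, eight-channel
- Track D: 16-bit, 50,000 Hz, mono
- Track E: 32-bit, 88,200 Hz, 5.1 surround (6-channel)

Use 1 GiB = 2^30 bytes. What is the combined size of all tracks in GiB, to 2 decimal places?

53.78 GiB

4 h 33 min 47 s = 16,427 s.
Track A: 176,400 × 16,427 × 2 × 2 = 11,590,891,200 bytes.
Track B: 32,000 × 16,427 × 1 × 2 = 1,051,328,000 bytes.
Track C: 22,050 × 16,427 × 3 × 8 = 8,693,168,400 bytes.
Track D: 50,000 × 16,427 × 2 × 1 = 1,642,700,000 bytes.
Track E: 88,200 × 16,427 × 4 × 6 = 34,772,673,600 bytes.
Total = 57,750,761,200 bytes = 53.78 GiB.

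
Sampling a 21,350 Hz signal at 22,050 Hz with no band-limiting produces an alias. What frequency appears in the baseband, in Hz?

700 Hz

Nyquist = 22,050/2 = 11,025 Hz; 21,350 Hz exceeds it.
Alias = |21,350 − 1×22,050| = |21,350 − 22,050| = 700 Hz.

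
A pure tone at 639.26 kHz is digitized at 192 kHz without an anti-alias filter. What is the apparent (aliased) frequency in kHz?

63.26 kHz

Nyquist = 192,000/2 = 96,000 Hz; 639,260 Hz exceeds it.
Alias = |639,260 − 3×192,000| = |639,260 − 576,000| = 63,260 Hz = 63.26 kHz.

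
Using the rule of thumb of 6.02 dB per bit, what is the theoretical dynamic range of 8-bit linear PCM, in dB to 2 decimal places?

48.16 dB

8 × 6.02 = 48.16 dB.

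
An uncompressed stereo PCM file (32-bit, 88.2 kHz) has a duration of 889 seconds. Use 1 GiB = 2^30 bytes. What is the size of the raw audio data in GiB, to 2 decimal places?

Bytes = 88,200 samples/s × 889 s × 4 bytes/sample × 2 ch = 627,278,400 bytes.
627,278,400 / 1,073,741,824 = 0.58 GiB.

0.58 GiB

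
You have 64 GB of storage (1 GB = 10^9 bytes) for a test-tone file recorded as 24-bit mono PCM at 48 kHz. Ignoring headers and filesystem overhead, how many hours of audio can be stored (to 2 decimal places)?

Uncompressed byte rate = 48,000 × 3 × 1 = 144,000 bytes/s.
Capacity = 64 × 1,000,000,000 = 64,000,000,000 bytes.
64,000,000,000 / 144,000 ≈ 444444.44 s → 123.46 hours.

123.46 hours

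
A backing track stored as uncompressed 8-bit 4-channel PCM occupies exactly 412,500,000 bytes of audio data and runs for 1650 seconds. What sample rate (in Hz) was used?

62,500 Hz

Bytes = sample_rate × seconds × bytes_per_sample × channels.
sample_rate = 412,500,000 / (1,650 × 1 × 4) = 412,500,000 / 6,600 = 62,500 Hz.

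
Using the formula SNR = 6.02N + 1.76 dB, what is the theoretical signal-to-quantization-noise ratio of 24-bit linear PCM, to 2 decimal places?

6.02 × 24 + 1.76 = 146.24 dB.

146.24 dB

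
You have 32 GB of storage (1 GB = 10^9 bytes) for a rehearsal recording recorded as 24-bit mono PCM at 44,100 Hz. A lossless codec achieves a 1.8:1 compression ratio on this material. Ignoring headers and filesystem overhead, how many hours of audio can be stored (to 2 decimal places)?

Uncompressed byte rate = 44,100 × 3 × 1 = 132,300 bytes/s.
After 1.8:1 compression, effective rate ≈ 73500 bytes/s.
Capacity = 32 × 1,000,000,000 = 32,000,000,000 bytes.
32,000,000,000 / effective rate ≈ 435374.15 s → 120.94 hours.

120.94 hours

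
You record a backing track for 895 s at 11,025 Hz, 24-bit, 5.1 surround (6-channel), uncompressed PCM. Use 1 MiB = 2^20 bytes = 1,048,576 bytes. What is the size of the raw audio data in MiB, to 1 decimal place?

Bytes = 11,025 samples/s × 895 s × 3 bytes/sample × 6 ch = 177,612,750 bytes.
177,612,750 / 1,048,576 = 169.4 MiB.

169.4 MiB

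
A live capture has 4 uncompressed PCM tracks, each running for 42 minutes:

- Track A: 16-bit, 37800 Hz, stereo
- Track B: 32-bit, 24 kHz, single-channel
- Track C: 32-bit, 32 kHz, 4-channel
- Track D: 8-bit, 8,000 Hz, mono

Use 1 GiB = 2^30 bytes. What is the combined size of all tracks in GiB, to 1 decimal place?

42 minutes = 2,520 s.
Track A: 37,800 × 2,520 × 2 × 2 = 381,024,000 bytes.
Track B: 24,000 × 2,520 × 4 × 1 = 241,920,000 bytes.
Track C: 32,000 × 2,520 × 4 × 4 = 1,290,240,000 bytes.
Track D: 8,000 × 2,520 × 1 × 1 = 20,160,000 bytes.
Total = 1,933,344,000 bytes = 1.8 GiB.

1.8 GiB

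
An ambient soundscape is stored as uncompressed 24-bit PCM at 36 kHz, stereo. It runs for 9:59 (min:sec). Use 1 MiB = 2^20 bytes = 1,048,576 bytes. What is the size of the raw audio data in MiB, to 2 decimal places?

Duration = 9:59 (min:sec) = 599 s.
Bytes = 36,000 samples/s × 599 s × 3 bytes/sample × 2 ch = 129,384,000 bytes.
129,384,000 / 1,048,576 = 123.39 MiB.

123.39 MiB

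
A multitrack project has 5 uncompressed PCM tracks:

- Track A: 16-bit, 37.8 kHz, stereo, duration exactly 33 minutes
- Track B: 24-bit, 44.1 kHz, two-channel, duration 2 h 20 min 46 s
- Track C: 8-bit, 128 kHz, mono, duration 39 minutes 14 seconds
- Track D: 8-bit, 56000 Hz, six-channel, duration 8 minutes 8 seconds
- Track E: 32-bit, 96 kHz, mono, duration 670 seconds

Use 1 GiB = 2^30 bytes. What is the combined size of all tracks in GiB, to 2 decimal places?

Track A: exactly 33 minutes = 1,980 s; 37,800 × 1,980 × 2 × 2 = 299,376,000 bytes.
Track B: 2 h 20 min 46 s = 8,446 s; 44,100 × 8,446 × 3 × 2 = 2,234,811,600 bytes.
Track C: 39 minutes 14 seconds = 2,354 s; 128,000 × 2,354 × 1 × 1 = 301,312,000 bytes.
Track D: 8 minutes 8 seconds = 488 s; 56,000 × 488 × 1 × 6 = 163,968,000 bytes.
Track E: 96,000 × 670 × 4 × 1 = 257,280,000 bytes.
Total = 3,256,747,600 bytes = 3.03 GiB.

3.03 GiB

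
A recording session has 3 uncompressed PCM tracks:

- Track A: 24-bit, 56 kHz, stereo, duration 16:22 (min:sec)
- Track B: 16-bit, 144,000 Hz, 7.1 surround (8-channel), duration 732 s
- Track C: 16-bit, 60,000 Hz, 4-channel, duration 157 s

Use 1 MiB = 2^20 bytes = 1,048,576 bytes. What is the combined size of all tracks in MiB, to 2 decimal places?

1994.93 MiB

Track A: 16:22 (min:sec) = 982 s; 56,000 × 982 × 3 × 2 = 329,952,000 bytes.
Track B: 144,000 × 732 × 2 × 8 = 1,686,528,000 bytes.
Track C: 60,000 × 157 × 2 × 4 = 75,360,000 bytes.
Total = 2,091,840,000 bytes = 1994.93 MiB.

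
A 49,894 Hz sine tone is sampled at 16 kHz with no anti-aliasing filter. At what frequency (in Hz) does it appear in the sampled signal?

Nyquist = 16,000/2 = 8,000 Hz; 49,894 Hz exceeds it.
Alias = |49,894 − 3×16,000| = |49,894 − 48,000| = 1,894 Hz.

1,894 Hz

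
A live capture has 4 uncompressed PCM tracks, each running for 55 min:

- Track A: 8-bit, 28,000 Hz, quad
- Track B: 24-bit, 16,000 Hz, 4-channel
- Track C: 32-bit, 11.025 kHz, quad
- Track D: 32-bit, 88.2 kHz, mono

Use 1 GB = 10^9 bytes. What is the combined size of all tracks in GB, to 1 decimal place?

55 min = 3,300 s.
Track A: 28,000 × 3,300 × 1 × 4 = 369,600,000 bytes.
Track B: 16,000 × 3,300 × 3 × 4 = 633,600,000 bytes.
Track C: 11,025 × 3,300 × 4 × 4 = 582,120,000 bytes.
Track D: 88,200 × 3,300 × 4 × 1 = 1,164,240,000 bytes.
Total = 2,749,560,000 bytes = 2.7 GB.

2.7 GB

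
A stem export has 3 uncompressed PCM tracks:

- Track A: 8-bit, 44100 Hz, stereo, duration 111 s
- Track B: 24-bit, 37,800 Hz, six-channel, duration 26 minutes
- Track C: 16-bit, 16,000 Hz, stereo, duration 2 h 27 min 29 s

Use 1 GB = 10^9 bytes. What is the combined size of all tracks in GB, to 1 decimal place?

1.6 GB

Track A: 44,100 × 111 × 1 × 2 = 9,790,200 bytes.
Track B: 26 minutes = 1,560 s; 37,800 × 1,560 × 3 × 6 = 1,061,424,000 bytes.
Track C: 2 h 27 min 29 s = 8,849 s; 16,000 × 8,849 × 2 × 2 = 566,336,000 bytes.
Total = 1,637,550,200 bytes = 1.6 GB.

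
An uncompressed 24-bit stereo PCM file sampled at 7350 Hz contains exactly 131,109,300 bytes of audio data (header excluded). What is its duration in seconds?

2,973 seconds

Byte rate = 7,350 × 3 × 2 = 44,100 bytes/s.
Duration = 131,109,300 / 44,100 = 2,973 s.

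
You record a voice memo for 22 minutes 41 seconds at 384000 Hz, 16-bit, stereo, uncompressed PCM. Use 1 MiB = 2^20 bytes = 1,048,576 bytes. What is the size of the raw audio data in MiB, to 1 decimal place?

1993.7 MiB

Duration = 22 minutes 41 seconds = 1,361 s.
Bytes = 384,000 samples/s × 1,361 s × 2 bytes/sample × 2 ch = 2,090,496,000 bytes.
2,090,496,000 / 1,048,576 = 1993.7 MiB.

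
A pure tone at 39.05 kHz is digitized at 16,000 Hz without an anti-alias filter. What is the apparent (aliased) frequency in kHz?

7.05 kHz

Nyquist = 16,000/2 = 8,000 Hz; 39,050 Hz exceeds it.
Alias = |39,050 − 2×16,000| = |39,050 − 32,000| = 7,050 Hz = 7.05 kHz.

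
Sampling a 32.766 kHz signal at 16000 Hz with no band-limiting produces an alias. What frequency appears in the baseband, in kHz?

Nyquist = 16,000/2 = 8,000 Hz; 32,766 Hz exceeds it.
Alias = |32,766 − 2×16,000| = |32,766 − 32,000| = 766 Hz = 0.766 kHz.

0.766 kHz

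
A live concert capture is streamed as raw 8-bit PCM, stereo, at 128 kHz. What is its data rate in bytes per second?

256,000 bytes/s

Bit rate = 128,000 × 8 × 2 = 2,048,000 bits/s.
2,048,000 / 8 = 256,000 bytes/s.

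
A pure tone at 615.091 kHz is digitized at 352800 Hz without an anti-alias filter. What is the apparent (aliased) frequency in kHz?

90.509 kHz

Nyquist = 352,800/2 = 176,400 Hz; 615,091 Hz exceeds it.
Alias = |615,091 − 2×352,800| = |615,091 − 705,600| = 90,509 Hz = 90.509 kHz.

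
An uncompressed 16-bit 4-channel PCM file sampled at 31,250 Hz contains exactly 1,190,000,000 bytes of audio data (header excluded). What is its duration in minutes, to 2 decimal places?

Byte rate = 31,250 × 2 × 4 = 250,000 bytes/s.
Duration = 1,190,000,000 / 250,000 = 4,760 s.
4,760 s / 60 = 79.33 minutes.

79.33 minutes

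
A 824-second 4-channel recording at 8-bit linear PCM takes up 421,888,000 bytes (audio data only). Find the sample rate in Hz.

Bytes = sample_rate × seconds × bytes_per_sample × channels.
sample_rate = 421,888,000 / (824 × 1 × 4) = 421,888,000 / 3,296 = 128,000 Hz.

128,000 Hz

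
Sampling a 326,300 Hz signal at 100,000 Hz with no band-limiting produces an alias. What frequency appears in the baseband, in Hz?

26,300 Hz

Nyquist = 100,000/2 = 50,000 Hz; 326,300 Hz exceeds it.
Alias = |326,300 − 3×100,000| = |326,300 − 300,000| = 26,300 Hz.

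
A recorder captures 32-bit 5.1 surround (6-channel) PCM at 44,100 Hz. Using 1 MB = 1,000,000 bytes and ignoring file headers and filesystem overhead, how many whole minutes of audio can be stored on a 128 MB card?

Uncompressed byte rate = 44,100 × 4 × 6 = 1,058,400 bytes/s.
Capacity = 128 × 1,000,000 = 128,000,000 bytes.
128,000,000 / 1,058,400 ≈ 120.94 s → 2 minutes.

2 minutes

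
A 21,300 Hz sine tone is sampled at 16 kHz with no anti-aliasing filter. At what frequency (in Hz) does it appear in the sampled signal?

Nyquist = 16,000/2 = 8,000 Hz; 21,300 Hz exceeds it.
Alias = |21,300 − 1×16,000| = |21,300 − 16,000| = 5,300 Hz.

5,300 Hz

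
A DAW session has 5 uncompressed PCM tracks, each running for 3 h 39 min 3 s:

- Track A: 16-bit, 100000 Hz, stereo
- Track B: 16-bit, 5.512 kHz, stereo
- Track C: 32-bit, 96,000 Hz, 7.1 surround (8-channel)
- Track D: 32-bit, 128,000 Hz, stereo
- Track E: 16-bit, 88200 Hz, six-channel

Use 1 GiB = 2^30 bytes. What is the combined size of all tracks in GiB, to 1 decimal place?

68.3 GiB

3 h 39 min 3 s = 13,143 s.
Track A: 100,000 × 13,143 × 2 × 2 = 5,257,200,000 bytes.
Track B: 5,512 × 13,143 × 2 × 2 = 289,776,864 bytes.
Track C: 96,000 × 13,143 × 4 × 8 = 40,375,296,000 bytes.
Track D: 128,000 × 13,143 × 4 × 2 = 13,458,432,000 bytes.
Track E: 88,200 × 13,143 × 2 × 6 = 13,910,551,200 bytes.
Total = 73,291,256,064 bytes = 68.3 GiB.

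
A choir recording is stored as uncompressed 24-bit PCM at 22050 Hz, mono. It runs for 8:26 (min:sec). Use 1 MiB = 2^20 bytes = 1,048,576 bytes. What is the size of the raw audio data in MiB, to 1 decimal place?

31.9 MiB

Duration = 8:26 (min:sec) = 506 s.
Bytes = 22,050 samples/s × 506 s × 3 bytes/sample × 1 ch = 33,471,900 bytes.
33,471,900 / 1,048,576 = 31.9 MiB.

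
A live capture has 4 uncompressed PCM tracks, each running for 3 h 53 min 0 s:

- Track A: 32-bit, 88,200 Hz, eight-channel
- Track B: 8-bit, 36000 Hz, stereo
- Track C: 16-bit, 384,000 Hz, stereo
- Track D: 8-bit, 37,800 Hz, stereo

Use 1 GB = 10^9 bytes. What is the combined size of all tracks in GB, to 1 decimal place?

63.0 GB

3 h 53 min 0 s = 13,980 s.
Track A: 88,200 × 13,980 × 4 × 8 = 39,457,152,000 bytes.
Track B: 36,000 × 13,980 × 1 × 2 = 1,006,560,000 bytes.
Track C: 384,000 × 13,980 × 2 × 2 = 21,473,280,000 bytes.
Track D: 37,800 × 13,980 × 1 × 2 = 1,056,888,000 bytes.
Total = 62,993,880,000 bytes = 63.0 GB.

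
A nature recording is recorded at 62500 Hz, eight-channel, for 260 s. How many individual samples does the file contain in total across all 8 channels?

62,500 × 260 s × 8 ch = 130,000,000 samples.

130,000,000 samples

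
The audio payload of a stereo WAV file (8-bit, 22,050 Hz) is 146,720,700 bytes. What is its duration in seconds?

Byte rate = 22,050 × 1 × 2 = 44,100 bytes/s.
Duration = 146,720,700 / 44,100 = 3,327 s.

3,327 seconds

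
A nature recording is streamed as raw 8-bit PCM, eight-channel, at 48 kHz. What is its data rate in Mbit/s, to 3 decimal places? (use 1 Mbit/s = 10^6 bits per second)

Bit rate = 48,000 × 8 × 8 = 3,072,000 bits/s.
= 3.072 Mbit/s.

3.072 Mbit/s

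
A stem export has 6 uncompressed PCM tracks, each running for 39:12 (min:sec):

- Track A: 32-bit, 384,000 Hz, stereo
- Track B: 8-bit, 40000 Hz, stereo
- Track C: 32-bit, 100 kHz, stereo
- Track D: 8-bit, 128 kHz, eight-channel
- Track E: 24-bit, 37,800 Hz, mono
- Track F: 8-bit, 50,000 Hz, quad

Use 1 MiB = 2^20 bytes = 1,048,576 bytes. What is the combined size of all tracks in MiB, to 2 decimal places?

39:12 (min:sec) = 2,352 s.
Track A: 384,000 × 2,352 × 4 × 2 = 7,225,344,000 bytes.
Track B: 40,000 × 2,352 × 1 × 2 = 188,160,000 bytes.
Track C: 100,000 × 2,352 × 4 × 2 = 1,881,600,000 bytes.
Track D: 128,000 × 2,352 × 1 × 8 = 2,408,448,000 bytes.
Track E: 37,800 × 2,352 × 3 × 1 = 266,716,800 bytes.
Track F: 50,000 × 2,352 × 1 × 4 = 470,400,000 bytes.
Total = 12,440,668,800 bytes = 11864.35 MiB.

11864.35 MiB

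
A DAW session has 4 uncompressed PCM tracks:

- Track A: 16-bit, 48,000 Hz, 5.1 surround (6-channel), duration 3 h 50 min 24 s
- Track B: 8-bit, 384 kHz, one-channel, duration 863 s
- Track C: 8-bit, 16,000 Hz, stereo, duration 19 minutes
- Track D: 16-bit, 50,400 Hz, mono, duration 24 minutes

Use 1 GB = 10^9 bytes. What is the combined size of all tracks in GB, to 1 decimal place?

8.5 GB

Track A: 3 h 50 min 24 s = 13,824 s; 48,000 × 13,824 × 2 × 6 = 7,962,624,000 bytes.
Track B: 384,000 × 863 × 1 × 1 = 331,392,000 bytes.
Track C: 19 minutes = 1,140 s; 16,000 × 1,140 × 1 × 2 = 36,480,000 bytes.
Track D: 24 minutes = 1,440 s; 50,400 × 1,440 × 2 × 1 = 145,152,000 bytes.
Total = 8,475,648,000 bytes = 8.5 GB.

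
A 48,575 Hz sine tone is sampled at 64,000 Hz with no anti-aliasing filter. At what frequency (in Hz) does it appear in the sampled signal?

Nyquist = 64,000/2 = 32,000 Hz; 48,575 Hz exceeds it.
Alias = |48,575 − 1×64,000| = |48,575 − 64,000| = 15,425 Hz.

15,425 Hz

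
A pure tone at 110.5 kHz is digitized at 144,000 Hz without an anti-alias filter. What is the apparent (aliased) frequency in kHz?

33.5 kHz

Nyquist = 144,000/2 = 72,000 Hz; 110,500 Hz exceeds it.
Alias = |110,500 − 1×144,000| = |110,500 − 144,000| = 33,500 Hz = 33.5 kHz.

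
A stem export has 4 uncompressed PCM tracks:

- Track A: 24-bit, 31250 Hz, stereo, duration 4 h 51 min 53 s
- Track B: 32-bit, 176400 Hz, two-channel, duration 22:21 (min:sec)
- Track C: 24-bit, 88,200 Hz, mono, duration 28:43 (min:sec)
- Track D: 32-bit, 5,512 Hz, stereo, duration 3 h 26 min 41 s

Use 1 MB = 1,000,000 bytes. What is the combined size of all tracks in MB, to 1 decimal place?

Track A: 4 h 51 min 53 s = 17,513 s; 31,250 × 17,513 × 3 × 2 = 3,283,687,500 bytes.
Track B: 22:21 (min:sec) = 1,341 s; 176,400 × 1,341 × 4 × 2 = 1,892,419,200 bytes.
Track C: 28:43 (min:sec) = 1,723 s; 88,200 × 1,723 × 3 × 1 = 455,905,800 bytes.
Track D: 3 h 26 min 41 s = 12,401 s; 5,512 × 12,401 × 4 × 2 = 546,834,496 bytes.
Total = 6,178,846,996 bytes = 6178.8 MB.

6178.8 MB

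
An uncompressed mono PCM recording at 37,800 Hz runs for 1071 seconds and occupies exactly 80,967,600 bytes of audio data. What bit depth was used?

Bytes per sample = 80,967,600 / (37,800 × 1,071 × 1) = 80,967,600 / 40,483,800 = 2.
Bit depth = 2 × 8 = 16 bits.

16 bits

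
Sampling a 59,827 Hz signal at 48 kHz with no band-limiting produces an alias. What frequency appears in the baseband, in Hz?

11,827 Hz

Nyquist = 48,000/2 = 24,000 Hz; 59,827 Hz exceeds it.
Alias = |59,827 − 1×48,000| = |59,827 − 48,000| = 11,827 Hz.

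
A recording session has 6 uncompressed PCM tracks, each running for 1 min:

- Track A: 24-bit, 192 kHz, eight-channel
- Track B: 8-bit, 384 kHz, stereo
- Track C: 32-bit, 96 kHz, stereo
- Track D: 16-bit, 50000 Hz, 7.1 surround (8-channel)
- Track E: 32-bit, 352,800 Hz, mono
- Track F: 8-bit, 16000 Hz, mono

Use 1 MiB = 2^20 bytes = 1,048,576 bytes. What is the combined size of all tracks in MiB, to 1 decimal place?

1 min = 60 s.
Track A: 192,000 × 60 × 3 × 8 = 276,480,000 bytes.
Track B: 384,000 × 60 × 1 × 2 = 46,080,000 bytes.
Track C: 96,000 × 60 × 4 × 2 = 46,080,000 bytes.
Track D: 50,000 × 60 × 2 × 8 = 48,000,000 bytes.
Track E: 352,800 × 60 × 4 × 1 = 84,672,000 bytes.
Track F: 16,000 × 60 × 1 × 1 = 960,000 bytes.
Total = 502,272,000 bytes = 479.0 MiB.

479.0 MiB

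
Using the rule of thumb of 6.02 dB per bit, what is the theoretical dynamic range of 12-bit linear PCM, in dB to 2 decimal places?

12 × 6.02 = 72.24 dB.

72.24 dB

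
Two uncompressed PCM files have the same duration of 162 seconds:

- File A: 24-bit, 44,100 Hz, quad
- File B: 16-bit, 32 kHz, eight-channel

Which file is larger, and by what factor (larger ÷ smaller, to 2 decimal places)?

File A: 44,100 × 3 × 4 = 529,200 bytes/s.
File B: 32,000 × 2 × 8 = 512,000 bytes/s.
File A is larger; ratio = 85,730,400 / 82,944,000 = 1.03.

File A, by a factor of 1.03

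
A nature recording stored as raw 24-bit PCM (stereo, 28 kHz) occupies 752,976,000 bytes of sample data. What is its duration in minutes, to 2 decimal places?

74.70 minutes

Byte rate = 28,000 × 3 × 2 = 168,000 bytes/s.
Duration = 752,976,000 / 168,000 = 4,482 s.
4,482 s / 60 = 74.70 minutes.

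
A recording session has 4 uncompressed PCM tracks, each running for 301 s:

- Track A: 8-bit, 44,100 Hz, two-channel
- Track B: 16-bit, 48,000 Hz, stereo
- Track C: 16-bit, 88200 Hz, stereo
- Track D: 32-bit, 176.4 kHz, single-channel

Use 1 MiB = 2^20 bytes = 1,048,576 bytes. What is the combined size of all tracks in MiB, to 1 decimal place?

384.3 MiB

Track A: 44,100 × 301 × 1 × 2 = 26,548,200 bytes.
Track B: 48,000 × 301 × 2 × 2 = 57,792,000 bytes.
Track C: 88,200 × 301 × 2 × 2 = 106,192,800 bytes.
Track D: 176,400 × 301 × 4 × 1 = 212,385,600 bytes.
Total = 402,918,600 bytes = 384.3 MiB.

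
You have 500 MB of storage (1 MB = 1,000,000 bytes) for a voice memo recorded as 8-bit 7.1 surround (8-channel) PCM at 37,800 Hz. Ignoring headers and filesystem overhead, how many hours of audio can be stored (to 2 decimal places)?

0.46 hours

Uncompressed byte rate = 37,800 × 1 × 8 = 302,400 bytes/s.
Capacity = 500 × 1,000,000 = 500,000,000 bytes.
500,000,000 / 302,400 ≈ 1653.44 s → 0.46 hours.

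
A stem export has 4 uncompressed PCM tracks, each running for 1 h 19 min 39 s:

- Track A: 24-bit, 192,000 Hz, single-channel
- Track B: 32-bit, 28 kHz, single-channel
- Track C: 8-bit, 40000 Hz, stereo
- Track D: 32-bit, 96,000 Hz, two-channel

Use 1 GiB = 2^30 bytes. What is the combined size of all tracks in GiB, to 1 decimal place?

1 h 19 min 39 s = 4,779 s.
Track A: 192,000 × 4,779 × 3 × 1 = 2,752,704,000 bytes.
Track B: 28,000 × 4,779 × 4 × 1 = 535,248,000 bytes.
Track C: 40,000 × 4,779 × 1 × 2 = 382,320,000 bytes.
Track D: 96,000 × 4,779 × 4 × 2 = 3,670,272,000 bytes.
Total = 7,340,544,000 bytes = 6.8 GiB.

6.8 GiB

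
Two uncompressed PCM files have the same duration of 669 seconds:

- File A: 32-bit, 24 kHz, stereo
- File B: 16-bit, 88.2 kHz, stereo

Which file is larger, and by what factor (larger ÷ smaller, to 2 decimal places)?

File B, by a factor of 1.84

File A: 24,000 × 4 × 2 = 192,000 bytes/s.
File B: 88,200 × 2 × 2 = 352,800 bytes/s.
File B is larger; ratio = 236,023,200 / 128,448,000 = 1.84.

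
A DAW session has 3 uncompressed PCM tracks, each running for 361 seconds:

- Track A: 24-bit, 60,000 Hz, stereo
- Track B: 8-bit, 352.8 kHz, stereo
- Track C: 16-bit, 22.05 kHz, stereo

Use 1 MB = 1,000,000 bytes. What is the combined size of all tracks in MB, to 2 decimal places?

416.52 MB

Track A: 60,000 × 361 × 3 × 2 = 129,960,000 bytes.
Track B: 352,800 × 361 × 1 × 2 = 254,721,600 bytes.
Track C: 22,050 × 361 × 2 × 2 = 31,840,200 bytes.
Total = 416,521,800 bytes = 416.52 MB.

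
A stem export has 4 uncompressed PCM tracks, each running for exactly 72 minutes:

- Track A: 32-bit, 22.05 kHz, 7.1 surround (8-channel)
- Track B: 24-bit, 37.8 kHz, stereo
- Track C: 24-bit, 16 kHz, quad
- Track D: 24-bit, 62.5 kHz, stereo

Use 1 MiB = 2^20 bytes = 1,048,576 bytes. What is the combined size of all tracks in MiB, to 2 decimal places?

6177.34 MiB

exactly 72 minutes = 4,320 s.
Track A: 22,050 × 4,320 × 4 × 8 = 3,048,192,000 bytes.
Track B: 37,800 × 4,320 × 3 × 2 = 979,776,000 bytes.
Track C: 16,000 × 4,320 × 3 × 4 = 829,440,000 bytes.
Track D: 62,500 × 4,320 × 3 × 2 = 1,620,000,000 bytes.
Total = 6,477,408,000 bytes = 6177.34 MiB.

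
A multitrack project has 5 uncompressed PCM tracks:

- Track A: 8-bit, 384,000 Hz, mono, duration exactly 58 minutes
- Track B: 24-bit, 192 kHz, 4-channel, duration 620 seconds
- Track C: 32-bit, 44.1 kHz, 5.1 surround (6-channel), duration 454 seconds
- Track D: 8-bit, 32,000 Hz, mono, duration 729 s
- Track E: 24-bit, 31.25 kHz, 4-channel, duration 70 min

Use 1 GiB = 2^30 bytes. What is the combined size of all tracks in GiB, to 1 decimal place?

Track A: exactly 58 minutes = 3,480 s; 384,000 × 3,480 × 1 × 1 = 1,336,320,000 bytes.
Track B: 192,000 × 620 × 3 × 4 = 1,428,480,000 bytes.
Track C: 44,100 × 454 × 4 × 6 = 480,513,600 bytes.
Track D: 32,000 × 729 × 1 × 1 = 23,328,000 bytes.
Track E: 70 min = 4,200 s; 31,250 × 4,200 × 3 × 4 = 1,575,000,000 bytes.
Total = 4,843,641,600 bytes = 4.5 GiB.

4.5 GiB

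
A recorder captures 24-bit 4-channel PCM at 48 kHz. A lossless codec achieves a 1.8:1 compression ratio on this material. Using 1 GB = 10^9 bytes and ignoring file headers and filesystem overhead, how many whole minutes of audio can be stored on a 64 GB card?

3,333 minutes

Uncompressed byte rate = 48,000 × 3 × 4 = 576,000 bytes/s.
After 1.8:1 compression, effective rate ≈ 320000 bytes/s.
Capacity = 64 × 1,000,000,000 = 64,000,000,000 bytes.
64,000,000,000 / effective rate ≈ 200000 s → 3,333 minutes.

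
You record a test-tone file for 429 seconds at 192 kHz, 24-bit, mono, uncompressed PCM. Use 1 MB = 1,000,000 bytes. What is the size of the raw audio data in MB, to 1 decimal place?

Bytes = 192,000 samples/s × 429 s × 3 bytes/sample × 1 ch = 247,104,000 bytes.
247,104,000 / 1,000,000 = 247.1 MB.

247.1 MB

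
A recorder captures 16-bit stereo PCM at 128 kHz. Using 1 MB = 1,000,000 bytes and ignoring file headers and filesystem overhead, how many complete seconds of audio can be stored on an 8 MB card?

Uncompressed byte rate = 128,000 × 2 × 2 = 512,000 bytes/s.
Capacity = 8 × 1,000,000 = 8,000,000 bytes.
8,000,000 / 512,000 ≈ 15.62 s → 15 seconds.

15 seconds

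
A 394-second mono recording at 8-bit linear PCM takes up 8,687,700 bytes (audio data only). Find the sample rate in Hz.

Bytes = sample_rate × seconds × bytes_per_sample × channels.
sample_rate = 8,687,700 / (394 × 1 × 1) = 8,687,700 / 394 = 22,050 Hz.

22,050 Hz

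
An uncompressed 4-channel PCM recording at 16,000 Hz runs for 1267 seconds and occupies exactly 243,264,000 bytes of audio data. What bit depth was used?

Bytes per sample = 243,264,000 / (16,000 × 1,267 × 4) = 243,264,000 / 81,088,000 = 3.
Bit depth = 3 × 8 = 24 bits.

24 bits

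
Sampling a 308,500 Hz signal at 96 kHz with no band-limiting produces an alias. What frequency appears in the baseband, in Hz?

20,500 Hz

Nyquist = 96,000/2 = 48,000 Hz; 308,500 Hz exceeds it.
Alias = |308,500 − 3×96,000| = |308,500 − 288,000| = 20,500 Hz.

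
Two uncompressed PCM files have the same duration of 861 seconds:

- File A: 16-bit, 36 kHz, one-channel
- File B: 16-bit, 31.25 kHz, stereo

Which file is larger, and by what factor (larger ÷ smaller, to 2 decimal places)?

File A: 36,000 × 2 × 1 = 72,000 bytes/s.
File B: 31,250 × 2 × 2 = 125,000 bytes/s.
File B is larger; ratio = 107,625,000 / 61,992,000 = 1.74.

File B, by a factor of 1.74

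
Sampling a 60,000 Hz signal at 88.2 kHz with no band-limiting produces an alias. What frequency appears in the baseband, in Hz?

28,200 Hz

Nyquist = 88,200/2 = 44,100 Hz; 60,000 Hz exceeds it.
Alias = |60,000 − 1×88,200| = |60,000 − 88,200| = 28,200 Hz.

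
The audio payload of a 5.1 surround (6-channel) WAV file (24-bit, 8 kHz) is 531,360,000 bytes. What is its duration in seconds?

3,690 seconds

Byte rate = 8,000 × 3 × 6 = 144,000 bytes/s.
Duration = 531,360,000 / 144,000 = 3,690 s.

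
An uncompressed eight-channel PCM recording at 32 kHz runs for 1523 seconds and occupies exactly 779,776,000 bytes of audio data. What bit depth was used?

16 bits

Bytes per sample = 779,776,000 / (32,000 × 1,523 × 8) = 779,776,000 / 389,888,000 = 2.
Bit depth = 2 × 8 = 16 bits.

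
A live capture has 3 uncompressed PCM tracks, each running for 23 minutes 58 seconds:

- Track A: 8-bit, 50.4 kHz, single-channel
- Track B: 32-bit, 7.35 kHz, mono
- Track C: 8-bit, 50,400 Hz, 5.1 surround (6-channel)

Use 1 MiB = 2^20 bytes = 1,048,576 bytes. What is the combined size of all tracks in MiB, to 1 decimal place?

23 minutes 58 seconds = 1,438 s.
Track A: 50,400 × 1,438 × 1 × 1 = 72,475,200 bytes.
Track B: 7,350 × 1,438 × 4 × 1 = 42,277,200 bytes.
Track C: 50,400 × 1,438 × 1 × 6 = 434,851,200 bytes.
Total = 549,603,600 bytes = 524.1 MiB.

524.1 MiB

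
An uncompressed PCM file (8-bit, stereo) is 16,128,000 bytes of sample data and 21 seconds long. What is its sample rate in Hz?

384,000 Hz

Bytes = sample_rate × seconds × bytes_per_sample × channels.
sample_rate = 16,128,000 / (21 × 1 × 2) = 16,128,000 / 42 = 384,000 Hz.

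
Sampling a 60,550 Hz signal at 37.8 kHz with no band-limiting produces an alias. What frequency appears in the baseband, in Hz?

15,050 Hz

Nyquist = 37,800/2 = 18,900 Hz; 60,550 Hz exceeds it.
Alias = |60,550 − 2×37,800| = |60,550 − 75,600| = 15,050 Hz.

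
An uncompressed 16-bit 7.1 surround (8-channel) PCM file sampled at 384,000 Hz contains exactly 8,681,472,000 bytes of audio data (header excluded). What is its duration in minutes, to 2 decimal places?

23.55 minutes

Byte rate = 384,000 × 2 × 8 = 6,144,000 bytes/s.
Duration = 8,681,472,000 / 6,144,000 = 1,413 s.
1,413 s / 60 = 23.55 minutes.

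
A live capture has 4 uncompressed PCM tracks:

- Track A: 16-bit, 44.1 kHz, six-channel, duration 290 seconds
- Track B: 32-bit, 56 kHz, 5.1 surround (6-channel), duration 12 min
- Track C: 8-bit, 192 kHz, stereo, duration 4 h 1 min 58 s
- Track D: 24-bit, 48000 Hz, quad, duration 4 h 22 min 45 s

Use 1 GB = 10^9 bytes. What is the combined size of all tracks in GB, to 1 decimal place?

Track A: 44,100 × 290 × 2 × 6 = 153,468,000 bytes.
Track B: 12 min = 720 s; 56,000 × 720 × 4 × 6 = 967,680,000 bytes.
Track C: 4 h 1 min 58 s = 14,518 s; 192,000 × 14,518 × 1 × 2 = 5,574,912,000 bytes.
Track D: 4 h 22 min 45 s = 15,765 s; 48,000 × 15,765 × 3 × 4 = 9,080,640,000 bytes.
Total = 15,776,700,000 bytes = 15.8 GB.

15.8 GB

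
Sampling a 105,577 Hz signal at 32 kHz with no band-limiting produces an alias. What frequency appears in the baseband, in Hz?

9,577 Hz

Nyquist = 32,000/2 = 16,000 Hz; 105,577 Hz exceeds it.
Alias = |105,577 − 3×32,000| = |105,577 − 96,000| = 9,577 Hz.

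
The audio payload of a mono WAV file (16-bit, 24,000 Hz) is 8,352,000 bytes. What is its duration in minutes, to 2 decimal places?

2.90 minutes

Byte rate = 24,000 × 2 × 1 = 48,000 bytes/s.
Duration = 8,352,000 / 48,000 = 174 s.
174 s / 60 = 2.90 minutes.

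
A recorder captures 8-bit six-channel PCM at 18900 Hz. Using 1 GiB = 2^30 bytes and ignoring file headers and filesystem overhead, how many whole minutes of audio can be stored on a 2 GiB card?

315 minutes

Uncompressed byte rate = 18,900 × 1 × 6 = 113,400 bytes/s.
Capacity = 2 × 1,073,741,824 = 2,147,483,648 bytes.
2,147,483,648 / 113,400 ≈ 18937.25 s → 315 minutes.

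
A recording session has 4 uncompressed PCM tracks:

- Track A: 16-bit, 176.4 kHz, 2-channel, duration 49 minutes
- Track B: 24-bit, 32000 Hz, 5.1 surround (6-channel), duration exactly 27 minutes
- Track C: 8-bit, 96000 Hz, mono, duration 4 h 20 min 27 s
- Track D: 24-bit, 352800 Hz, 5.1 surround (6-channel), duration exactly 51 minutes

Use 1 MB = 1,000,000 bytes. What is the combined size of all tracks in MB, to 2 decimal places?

23940.00 MB

Track A: 49 minutes = 2,940 s; 176,400 × 2,940 × 2 × 2 = 2,074,464,000 bytes.
Track B: exactly 27 minutes = 1,620 s; 32,000 × 1,620 × 3 × 6 = 933,120,000 bytes.
Track C: 4 h 20 min 27 s = 15,627 s; 96,000 × 15,627 × 1 × 1 = 1,500,192,000 bytes.
Track D: exactly 51 minutes = 3,060 s; 352,800 × 3,060 × 3 × 6 = 19,432,224,000 bytes.
Total = 23,940,000,000 bytes = 23940.00 MB.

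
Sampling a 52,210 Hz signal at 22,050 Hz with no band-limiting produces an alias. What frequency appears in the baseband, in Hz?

Nyquist = 22,050/2 = 11,025 Hz; 52,210 Hz exceeds it.
Alias = |52,210 − 2×22,050| = |52,210 − 44,100| = 8,110 Hz.

8,110 Hz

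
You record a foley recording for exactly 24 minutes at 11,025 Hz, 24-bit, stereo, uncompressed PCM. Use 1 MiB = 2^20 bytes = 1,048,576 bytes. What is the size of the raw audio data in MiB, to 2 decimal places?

90.84 MiB

Duration = exactly 24 minutes = 1,440 s.
Bytes = 11,025 samples/s × 1,440 s × 3 bytes/sample × 2 ch = 95,256,000 bytes.
95,256,000 / 1,048,576 = 90.84 MiB.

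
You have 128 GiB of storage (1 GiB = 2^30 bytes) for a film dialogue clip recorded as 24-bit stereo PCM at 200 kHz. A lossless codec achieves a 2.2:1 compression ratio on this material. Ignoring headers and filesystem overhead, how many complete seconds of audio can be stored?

251,971 seconds

Uncompressed byte rate = 200,000 × 3 × 2 = 1,200,000 bytes/s.
After 2.2:1 compression, effective rate ≈ 545454.55 bytes/s.
Capacity = 128 × 1,073,741,824 = 137,438,953,472 bytes.
137,438,953,472 / effective rate ≈ 251971.41 s → 251,971 seconds.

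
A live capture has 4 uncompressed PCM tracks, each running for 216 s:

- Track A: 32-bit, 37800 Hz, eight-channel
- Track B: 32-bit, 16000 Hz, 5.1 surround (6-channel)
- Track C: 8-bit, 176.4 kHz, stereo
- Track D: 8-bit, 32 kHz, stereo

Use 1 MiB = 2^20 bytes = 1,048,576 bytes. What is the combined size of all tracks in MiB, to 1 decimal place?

Track A: 37,800 × 216 × 4 × 8 = 261,273,600 bytes.
Track B: 16,000 × 216 × 4 × 6 = 82,944,000 bytes.
Track C: 176,400 × 216 × 1 × 2 = 76,204,800 bytes.
Track D: 32,000 × 216 × 1 × 2 = 13,824,000 bytes.
Total = 434,246,400 bytes = 414.1 MiB.

414.1 MiB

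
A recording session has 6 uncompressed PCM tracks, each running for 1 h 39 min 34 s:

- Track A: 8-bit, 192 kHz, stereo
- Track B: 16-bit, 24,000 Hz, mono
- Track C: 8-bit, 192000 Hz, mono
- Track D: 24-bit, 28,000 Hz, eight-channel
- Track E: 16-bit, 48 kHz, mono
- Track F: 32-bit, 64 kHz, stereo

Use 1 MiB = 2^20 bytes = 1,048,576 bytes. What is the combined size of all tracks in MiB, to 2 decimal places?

10847.56 MiB

1 h 39 min 34 s = 5,974 s.
Track A: 192,000 × 5,974 × 1 × 2 = 2,294,016,000 bytes.
Track B: 24,000 × 5,974 × 2 × 1 = 286,752,000 bytes.
Track C: 192,000 × 5,974 × 1 × 1 = 1,147,008,000 bytes.
Track D: 28,000 × 5,974 × 3 × 8 = 4,014,528,000 bytes.
Track E: 48,000 × 5,974 × 2 × 1 = 573,504,000 bytes.
Track F: 64,000 × 5,974 × 4 × 2 = 3,058,688,000 bytes.
Total = 11,374,496,000 bytes = 10847.56 MiB.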